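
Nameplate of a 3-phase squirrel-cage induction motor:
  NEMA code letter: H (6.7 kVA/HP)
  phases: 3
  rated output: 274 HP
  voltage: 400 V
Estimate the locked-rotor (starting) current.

S_LR = 6.7 × 274 = 1835.8 kVA
I_LR = S_LR/(√3·V_L) = 1835800/(1.732×400) = 2650 A

2650 A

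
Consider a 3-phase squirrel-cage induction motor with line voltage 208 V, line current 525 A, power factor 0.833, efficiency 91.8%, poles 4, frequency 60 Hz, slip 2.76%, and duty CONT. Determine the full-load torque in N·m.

789 N·m

P_in = √3·V·I·cosφ = 1.732 × 208 × 525 × 0.833 = 157549 W
P_out = η·P_in = 0.918 × 157549 = 144630 W
n_s = 120×60/4 = 1800 rpm; n = 1800×(1−0.0276) = 1750 rpm
ω = 2π×1750/60 = 183.3 rad/s
τ = P_out/ω = 144630/183.3 = 789 N·m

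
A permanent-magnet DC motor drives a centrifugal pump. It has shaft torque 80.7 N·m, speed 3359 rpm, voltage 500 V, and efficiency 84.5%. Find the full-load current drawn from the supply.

ω = 2π×3359/60 = 351.8 rad/s; P_out = τω = 80.7 × 351.8 = 28390 W
P_in = P_out / η = 28390 / 0.845 = 33598 W
I = P_in / V = 33598 / 500 = 67.2 A

67.2 A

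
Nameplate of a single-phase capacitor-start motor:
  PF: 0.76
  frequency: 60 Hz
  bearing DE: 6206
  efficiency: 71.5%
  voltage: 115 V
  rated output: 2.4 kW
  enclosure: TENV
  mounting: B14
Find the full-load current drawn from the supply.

38.4 A

P_out = 2.4 kW = 2400 W
P_in = P_out / η = 2400 / 0.715 = 3357 W
I = P_in / (V·cosφ) = 3357 / (115 × 0.76) = 38.4 A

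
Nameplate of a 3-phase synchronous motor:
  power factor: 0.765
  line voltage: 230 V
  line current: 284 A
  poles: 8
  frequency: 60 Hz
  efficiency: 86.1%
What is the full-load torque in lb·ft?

P_in = √3·V·I·cosφ = 1.732 × 230 × 284 × 0.765 = 86548 W
P_out = η·P_in = 0.861 × 86548 = 74518 W
n = n_s = 120×60/8 = 900 rpm (synchronous)
ω = 2π×900/60 = 94.25 rad/s
τ = P_out/ω = 74518/94.25 = 790.6 N·m
In lb·ft: 790.6/1.356 = 583 lb·ft

583 lb·ft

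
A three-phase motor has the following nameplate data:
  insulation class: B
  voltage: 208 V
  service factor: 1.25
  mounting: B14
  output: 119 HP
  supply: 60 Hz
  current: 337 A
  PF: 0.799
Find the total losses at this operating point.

8230 W

P_in = √3·V·I·cosφ = 1.732×208×337×0.799 = 97004 W
P_out = 119×746 = 88774 W
Losses = P_in − P_out = 97004 − 88774 = 8230 W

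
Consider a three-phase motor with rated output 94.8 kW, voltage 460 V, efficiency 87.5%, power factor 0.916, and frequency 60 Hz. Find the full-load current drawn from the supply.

148 A

P_out = 94.8 kW = 94800 W
P_in = P_out / η = 94800 / 0.875 = 108343 W
I_L = P_in / (√3·V_L·cosφ) = 108343 / (1.732 × 460 × 0.916) = 148 A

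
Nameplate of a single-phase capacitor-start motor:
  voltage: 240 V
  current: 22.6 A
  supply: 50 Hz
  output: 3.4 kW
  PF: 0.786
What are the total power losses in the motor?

863 W

P_in = V·I·cosφ = 240×22.6×0.786 = 4263 W
P_out = 3400 W
Losses = P_in − P_out = 4263 − 3400 = 863 W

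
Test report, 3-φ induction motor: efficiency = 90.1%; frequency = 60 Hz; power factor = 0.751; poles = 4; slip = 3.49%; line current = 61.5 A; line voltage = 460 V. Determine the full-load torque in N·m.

182 N·m

P_in = √3·V·I·cosφ = 1.732 × 460 × 61.5 × 0.751 = 36798 W
P_out = η·P_in = 0.901 × 36798 = 33155 W
n_s = 120×60/4 = 1800 rpm; n = 1800×(1−0.0349) = 1737 rpm
ω = 2π×1737/60 = 181.9 rad/s
τ = P_out/ω = 33155/181.9 = 182 N·m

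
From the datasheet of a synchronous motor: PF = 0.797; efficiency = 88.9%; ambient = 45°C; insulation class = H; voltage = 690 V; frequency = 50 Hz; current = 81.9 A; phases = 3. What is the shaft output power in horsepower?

93 HP

P_in = √3·V·I·cosφ = 1.732 × 690 × 81.9 × 0.797 = 78008 W
P_out = η·P_in = 0.889 × 78008 = 69349 W
= 69349/746 = 93 HP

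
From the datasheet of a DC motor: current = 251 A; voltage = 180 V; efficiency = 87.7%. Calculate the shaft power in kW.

P_in = V·I = 180 × 251 = 45180 W
P_out = η·P_in = 0.877 × 45180 = 39623 W

39.6 kW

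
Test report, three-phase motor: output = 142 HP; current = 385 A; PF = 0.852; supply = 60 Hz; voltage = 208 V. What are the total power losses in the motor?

P_in = √3·V·I·cosφ = 1.732×208×385×0.852 = 118171 W
P_out = 142×746 = 105932 W
Losses = P_in − P_out = 118171 − 105932 = 12239 W

12.2 kW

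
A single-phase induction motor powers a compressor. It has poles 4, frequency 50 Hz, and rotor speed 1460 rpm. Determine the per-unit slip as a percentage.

n_s = 120f/p = 120×50/4 = 1500 rpm
s = (n_s − n)/n_s = (1500 − 1460)/1500 = 0.0267

2.67 %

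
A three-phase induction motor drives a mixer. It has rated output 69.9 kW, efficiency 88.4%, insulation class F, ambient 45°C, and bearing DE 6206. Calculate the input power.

79.1 kW

P_out = 69900 W
P_in = P_out/η = 69900/0.884 = 79072 W = 79.1 kW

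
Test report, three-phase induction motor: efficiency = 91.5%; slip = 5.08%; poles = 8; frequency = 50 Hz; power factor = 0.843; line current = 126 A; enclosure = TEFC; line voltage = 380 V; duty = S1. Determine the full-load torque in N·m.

858 N·m

P_in = √3·V·I·cosφ = 1.732 × 380 × 126 × 0.843 = 69908 W
P_out = η·P_in = 0.915 × 69908 = 63966 W
n_s = 120×50/8 = 750 rpm; n = 750×(1−0.0508) = 712 rpm
ω = 2π×712/60 = 74.56 rad/s
τ = P_out/ω = 63966/74.56 = 858 N·m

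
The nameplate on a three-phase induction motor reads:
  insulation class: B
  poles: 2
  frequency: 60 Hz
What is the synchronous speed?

n_s = 120f/p = 120×60/2 = 3600 rpm

3600 rpm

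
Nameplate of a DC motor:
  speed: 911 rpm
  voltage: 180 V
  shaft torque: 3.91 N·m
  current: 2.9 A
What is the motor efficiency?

ω = 2π × 911/60 = 95.4 rad/s; P_out = τω = 3.91 × 95.4 = 373 W
P_in = V·I = 180 × 2.9 = 522 W
η = P_out / P_in = 373 / 522 = 0.715 = 71.5%

71.5 %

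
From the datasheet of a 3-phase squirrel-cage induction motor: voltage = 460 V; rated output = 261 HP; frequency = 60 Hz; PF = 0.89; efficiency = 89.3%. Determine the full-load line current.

307 A

P_out = 261 × 746 = 194706 W
P_in = P_out / η = 194706 / 0.893 = 218036 W
I_L = P_in / (√3·V_L·cosφ) = 218036 / (1.732 × 460 × 0.89) = 307 A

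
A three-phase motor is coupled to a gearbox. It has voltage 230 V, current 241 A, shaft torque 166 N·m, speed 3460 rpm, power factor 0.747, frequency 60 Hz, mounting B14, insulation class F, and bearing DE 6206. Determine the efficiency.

ω = 2π × 3460/60 = 362.3 rad/s; P_out = τω = 166 × 362.3 = 60142 W
P_in = √3·V_L·I_L·cosφ = 1.732 × 230 × 241 × 0.747 = 71716 W
η = P_out / P_in = 60142 / 71716 = 0.839 = 83.9%

83.9 %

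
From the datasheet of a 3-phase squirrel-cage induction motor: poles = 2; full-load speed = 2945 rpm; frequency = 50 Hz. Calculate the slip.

n_s = 120f/p = 120×50/2 = 3000 rpm
s = (n_s − n)/n_s = (3000 − 2945)/3000 = 0.0183

1.83 %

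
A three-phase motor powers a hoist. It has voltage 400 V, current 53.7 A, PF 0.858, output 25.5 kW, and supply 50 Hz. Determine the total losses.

P_in = √3·V·I·cosφ = 1.732×400×53.7×0.858 = 31920 W
P_out = 25500 W
Losses = P_in − P_out = 31920 − 25500 = 6420 W

6.42 kW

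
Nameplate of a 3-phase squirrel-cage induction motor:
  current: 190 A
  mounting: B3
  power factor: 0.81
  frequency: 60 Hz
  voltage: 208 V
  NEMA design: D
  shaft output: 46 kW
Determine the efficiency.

83.0 %

P_out = 46 kW = 46000 W
P_in = √3·V_L·I_L·cosφ = 1.732 × 208 × 190 × 0.81 = 55443 W
η = P_out / P_in = 46000 / 55443 = 0.830 = 83.0%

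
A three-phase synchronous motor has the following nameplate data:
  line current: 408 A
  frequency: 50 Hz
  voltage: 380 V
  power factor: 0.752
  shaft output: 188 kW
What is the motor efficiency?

93.1 %

P_out = 188 kW = 188000 W
P_in = √3·V_L·I_L·cosφ = 1.732 × 380 × 408 × 0.752 = 201934 W
η = P_out / P_in = 188000 / 201934 = 0.931 = 93.1%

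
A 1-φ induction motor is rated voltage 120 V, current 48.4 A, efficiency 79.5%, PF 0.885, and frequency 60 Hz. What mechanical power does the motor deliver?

4.09 kW

P_in = V·I·cosφ = 120 × 48.4 × 0.885 = 5140 W
P_out = η·P_in = 0.795 × 5140 = 4086 W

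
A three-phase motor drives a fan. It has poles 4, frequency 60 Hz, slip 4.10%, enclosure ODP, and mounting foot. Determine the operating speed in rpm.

1726 rpm

n_s = 120f/p = 120×60/4 = 1800 rpm
n = n_s(1 − s) = 1800 × (1 − 0.041) = 1726 rpm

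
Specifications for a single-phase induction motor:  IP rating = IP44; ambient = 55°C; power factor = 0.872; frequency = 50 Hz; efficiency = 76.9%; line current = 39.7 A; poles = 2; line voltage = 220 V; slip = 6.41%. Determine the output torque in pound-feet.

P_in = V·I·cosφ = 220 × 39.7 × 0.872 = 7616 W
P_out = η·P_in = 0.769 × 7616 = 5857 W
n_s = 120×50/2 = 3000 rpm; n = 3000×(1−0.0641) = 2808 rpm
ω = 2π×2808/60 = 294.1 rad/s
τ = P_out/ω = 5857/294.1 = 19.91 N·m
In lb·ft: 19.91/1.356 = 14.7 lb·ft

14.7 lb·ft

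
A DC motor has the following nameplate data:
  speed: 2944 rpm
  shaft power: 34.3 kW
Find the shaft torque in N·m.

111 N·m

ω = 2π × 2944/60 = 308.3 rad/s
τ = P/ω = 34300/308.3 = 111 N·m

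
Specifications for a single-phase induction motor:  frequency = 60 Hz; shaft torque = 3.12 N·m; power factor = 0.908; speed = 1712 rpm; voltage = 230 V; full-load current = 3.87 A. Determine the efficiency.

ω = 2π × 1712/60 = 179.3 rad/s; P_out = τω = 3.12 × 179.3 = 559 W
P_in = V·I·cosφ = 230 × 3.87 × 0.908 = 808 W
η = P_out / P_in = 559 / 808 = 0.692 = 69.2%

69.2 %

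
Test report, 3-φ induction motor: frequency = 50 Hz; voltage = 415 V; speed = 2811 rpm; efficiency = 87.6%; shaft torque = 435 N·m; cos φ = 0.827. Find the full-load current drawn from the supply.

246 A

ω = 2π×2811/60 = 294.4 rad/s; P_out = τω = 435 × 294.4 = 128064 W
P_in = P_out / η = 128064 / 0.876 = 146192 W
I_L = P_in / (√3·V_L·cosφ) = 146192 / (1.732 × 415 × 0.827) = 246 A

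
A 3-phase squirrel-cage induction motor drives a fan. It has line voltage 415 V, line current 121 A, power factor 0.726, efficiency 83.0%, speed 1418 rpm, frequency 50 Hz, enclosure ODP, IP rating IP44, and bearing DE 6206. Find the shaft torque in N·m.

P_in = √3·V·I·cosφ = 1.732 × 415 × 121 × 0.726 = 63142 W
P_out = η·P_in = 0.83 × 63142 = 52408 W
n = 1418 rpm
ω = 2π×1418/60 = 148.5 rad/s
τ = P_out/ω = 52408/148.5 = 353 N·m

353 N·m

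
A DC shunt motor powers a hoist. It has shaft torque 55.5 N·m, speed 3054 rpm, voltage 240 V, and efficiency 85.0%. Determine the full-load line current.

ω = 2π×3054/60 = 319.8 rad/s; P_out = τω = 55.5 × 319.8 = 17749 W
P_in = P_out / η = 17749 / 0.850 = 20881 W
I = P_in / V = 20881 / 240 = 87 A

87 A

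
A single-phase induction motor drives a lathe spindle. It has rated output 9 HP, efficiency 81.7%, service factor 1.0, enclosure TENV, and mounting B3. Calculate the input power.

P_out = 9 × 746 = 6714 W
P_in = P_out/η = 6714/0.817 = 8218 W = 8.22 kW

8.22 kW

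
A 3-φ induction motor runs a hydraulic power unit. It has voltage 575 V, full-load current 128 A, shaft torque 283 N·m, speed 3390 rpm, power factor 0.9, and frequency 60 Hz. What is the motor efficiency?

87.6 %

ω = 2π × 3390/60 = 355 rad/s; P_out = τω = 283 × 355 = 100465 W
P_in = √3·V_L·I_L·cosφ = 1.732 × 575 × 128 × 0.9 = 114728 W
η = P_out / P_in = 100465 / 114728 = 0.876 = 87.6%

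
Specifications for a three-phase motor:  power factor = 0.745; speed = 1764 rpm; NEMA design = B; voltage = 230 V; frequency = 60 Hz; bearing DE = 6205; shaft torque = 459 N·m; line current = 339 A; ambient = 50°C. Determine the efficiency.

ω = 2π × 1764/60 = 184.7 rad/s; P_out = τω = 459 × 184.7 = 84777 W
P_in = √3·V_L·I_L·cosφ = 1.732 × 230 × 339 × 0.745 = 100608 W
η = P_out / P_in = 84777 / 100608 = 0.843 = 84.3%

84.3 %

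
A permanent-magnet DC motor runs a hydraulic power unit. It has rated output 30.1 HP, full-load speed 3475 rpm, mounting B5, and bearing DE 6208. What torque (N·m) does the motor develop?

61.7 N·m

P_out = 30.1 × 746 = 22455 W
ω = 2π × 3475/60 = 363.9 rad/s
τ = P_out/ω = 22455/363.9 = 61.7 N·m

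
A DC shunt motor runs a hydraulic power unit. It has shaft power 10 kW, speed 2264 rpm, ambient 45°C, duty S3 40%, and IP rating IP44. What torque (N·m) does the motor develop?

ω = 2π × 2264/60 = 237.1 rad/s
τ = P/ω = 10000/237.1 = 42.2 N·m

42.2 N·m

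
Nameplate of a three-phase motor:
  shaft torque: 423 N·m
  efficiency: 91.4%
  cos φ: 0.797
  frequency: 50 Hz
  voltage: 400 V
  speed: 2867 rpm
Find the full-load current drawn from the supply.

ω = 2π×2867/60 = 300.2 rad/s; P_out = τω = 423 × 300.2 = 126985 W
P_in = P_out / η = 126985 / 0.914 = 138933 W
I_L = P_in / (√3·V_L·cosφ) = 138933 / (1.732 × 400 × 0.797) = 252 A

252 A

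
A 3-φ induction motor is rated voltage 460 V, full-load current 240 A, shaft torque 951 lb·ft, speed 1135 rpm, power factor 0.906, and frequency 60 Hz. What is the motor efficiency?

88.5 %

τ = 951 lb·ft × 1.356 = 1290 N·m
ω = 2π × 1135/60 = 118.9 rad/s; P_out = τω = 1290 × 118.9 = 153381 W
P_in = √3·V_L·I_L·cosφ = 1.732 × 460 × 240 × 0.906 = 173239 W
η = P_out / P_in = 153381 / 173239 = 0.885 = 88.5%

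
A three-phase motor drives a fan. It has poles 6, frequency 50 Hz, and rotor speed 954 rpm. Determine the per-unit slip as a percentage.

4.60 %

n_s = 120f/p = 120×50/6 = 1000 rpm
s = (n_s − n)/n_s = (1000 − 954)/1000 = 0.0460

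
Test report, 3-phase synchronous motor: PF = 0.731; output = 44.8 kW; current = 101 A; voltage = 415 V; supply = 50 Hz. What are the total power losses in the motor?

8.27 kW

P_in = √3·V·I·cosφ = 1.732×415×101×0.731 = 53068 W
P_out = 44800 W
Losses = P_in − P_out = 53068 − 44800 = 8268 W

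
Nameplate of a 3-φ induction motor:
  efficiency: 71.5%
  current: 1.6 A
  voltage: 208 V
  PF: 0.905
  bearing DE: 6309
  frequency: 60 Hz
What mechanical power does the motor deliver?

P_in = √3·V·I·cosφ = 1.732 × 208 × 1.6 × 0.905 = 522 W
P_out = η·P_in = 0.715 × 522 = 373 W

0.373 kW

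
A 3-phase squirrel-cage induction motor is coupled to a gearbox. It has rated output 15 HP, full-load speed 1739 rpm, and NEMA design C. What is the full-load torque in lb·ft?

45.3 lb·ft

P_out = 15 × 746 = 11190 W
ω = 2π × 1739/60 = 182.1 rad/s
τ = P_out/ω = 11190/182.1 = 61.45 N·m
In lb·ft: 61.45/1.356 = 45.3 lb·ft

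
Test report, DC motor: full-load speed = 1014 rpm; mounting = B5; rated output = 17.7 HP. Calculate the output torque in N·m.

P_out = 17.7 × 746 = 13204 W
ω = 2π × 1014/60 = 106.2 rad/s
τ = P_out/ω = 13204/106.2 = 124 N·m

124 N·m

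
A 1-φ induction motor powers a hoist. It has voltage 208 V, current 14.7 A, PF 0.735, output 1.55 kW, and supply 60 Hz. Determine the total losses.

P_in = V·I·cosφ = 208×14.7×0.735 = 2247 W
P_out = 1550 W
Losses = P_in − P_out = 2247 − 1550 = 697 W

697 W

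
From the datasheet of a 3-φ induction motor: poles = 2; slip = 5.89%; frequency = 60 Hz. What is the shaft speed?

n_s = 120f/p = 120×60/2 = 3600 rpm
n = n_s(1 − s) = 3600 × (1 − 0.0589) = 3388 rpm

3388 rpm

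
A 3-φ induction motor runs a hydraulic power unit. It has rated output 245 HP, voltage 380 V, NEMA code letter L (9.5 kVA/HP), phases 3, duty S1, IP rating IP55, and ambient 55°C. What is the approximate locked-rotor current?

S_LR = 9.5 × 245 = 2327.5 kVA
I_LR = S_LR/(√3·V_L) = 2327500/(1.732×380) = 3540 A

3540 A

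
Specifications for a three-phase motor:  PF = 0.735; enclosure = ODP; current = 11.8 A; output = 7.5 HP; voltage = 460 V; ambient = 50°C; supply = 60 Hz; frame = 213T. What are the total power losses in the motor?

P_in = √3·V·I·cosφ = 1.732×460×11.8×0.735 = 6910 W
P_out = 7.5×746 = 5595 W
Losses = P_in − P_out = 6910 − 5595 = 1315 W

1320 W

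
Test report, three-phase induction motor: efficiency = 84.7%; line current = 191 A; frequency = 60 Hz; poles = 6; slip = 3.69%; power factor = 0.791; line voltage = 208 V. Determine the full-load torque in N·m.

P_in = √3·V·I·cosφ = 1.732 × 208 × 191 × 0.791 = 54428 W
P_out = η·P_in = 0.847 × 54428 = 46101 W
n_s = 120×60/6 = 1200 rpm; n = 1200×(1−0.0369) = 1156 rpm
ω = 2π×1156/60 = 121.1 rad/s
τ = P_out/ω = 46101/121.1 = 381 N·m

381 N·m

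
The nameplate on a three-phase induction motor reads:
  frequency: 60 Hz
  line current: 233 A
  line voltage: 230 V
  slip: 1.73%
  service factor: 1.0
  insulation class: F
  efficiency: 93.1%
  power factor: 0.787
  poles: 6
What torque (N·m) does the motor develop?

551 N·m

P_in = √3·V·I·cosφ = 1.732 × 230 × 233 × 0.787 = 73048 W
P_out = η·P_in = 0.931 × 73048 = 68008 W
n_s = 120×60/6 = 1200 rpm; n = 1200×(1−0.0173) = 1179 rpm
ω = 2π×1179/60 = 123.5 rad/s
τ = P_out/ω = 68008/123.5 = 551 N·m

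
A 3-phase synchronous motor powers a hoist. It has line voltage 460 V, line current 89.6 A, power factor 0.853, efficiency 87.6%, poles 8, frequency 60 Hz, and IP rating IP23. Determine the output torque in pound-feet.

P_in = √3·V·I·cosφ = 1.732 × 460 × 89.6 × 0.853 = 60892 W
P_out = η·P_in = 0.876 × 60892 = 53341 W
n = n_s = 120×60/8 = 900 rpm (synchronous)
ω = 2π×900/60 = 94.25 rad/s
τ = P_out/ω = 53341/94.25 = 566 N·m
In lb·ft: 566/1.356 = 417 lb·ft

417 lb·ft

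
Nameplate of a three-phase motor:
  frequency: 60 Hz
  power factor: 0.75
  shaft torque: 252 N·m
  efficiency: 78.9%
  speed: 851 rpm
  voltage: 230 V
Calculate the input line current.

95.3 A

ω = 2π×851/60 = 89.12 rad/s; P_out = τω = 252 × 89.12 = 22458 W
P_in = P_out / η = 22458 / 0.789 = 28464 W
I_L = P_in / (√3·V_L·cosφ) = 28464 / (1.732 × 230 × 0.75) = 95.3 A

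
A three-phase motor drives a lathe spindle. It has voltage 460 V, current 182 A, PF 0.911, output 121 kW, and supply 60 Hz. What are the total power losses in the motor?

P_in = √3·V·I·cosφ = 1.732×460×182×0.911 = 132098 W
P_out = 121000 W
Losses = P_in − P_out = 132098 − 121000 = 11098 W

11.1 kW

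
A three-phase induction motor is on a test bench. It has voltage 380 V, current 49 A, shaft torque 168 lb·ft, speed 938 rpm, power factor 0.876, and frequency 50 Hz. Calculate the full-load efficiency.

τ = 168 lb·ft × 1.356 = 227.8 N·m
ω = 2π × 938/60 = 98.23 rad/s; P_out = τω = 227.8 × 98.23 = 22377 W
P_in = √3·V_L·I_L·cosφ = 1.732 × 380 × 49 × 0.876 = 28251 W
η = P_out / P_in = 22377 / 28251 = 0.792 = 79.2%

79.2 %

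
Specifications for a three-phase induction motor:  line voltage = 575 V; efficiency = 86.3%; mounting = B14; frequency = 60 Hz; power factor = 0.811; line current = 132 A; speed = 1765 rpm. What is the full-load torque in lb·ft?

367 lb·ft

P_in = √3·V·I·cosφ = 1.732 × 575 × 132 × 0.811 = 106613 W
P_out = η·P_in = 0.863 × 106613 = 92007 W
n = 1765 rpm
ω = 2π×1765/60 = 184.8 rad/s
τ = P_out/ω = 92007/184.8 = 497.9 N·m
In lb·ft: 497.9/1.356 = 367 lb·ft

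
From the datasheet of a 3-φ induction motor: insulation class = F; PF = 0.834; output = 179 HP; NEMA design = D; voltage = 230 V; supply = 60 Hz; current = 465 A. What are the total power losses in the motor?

P_in = √3·V·I·cosφ = 1.732×230×465×0.834 = 154488 W
P_out = 179×746 = 133534 W
Losses = P_in − P_out = 154488 − 133534 = 20954 W

21 kW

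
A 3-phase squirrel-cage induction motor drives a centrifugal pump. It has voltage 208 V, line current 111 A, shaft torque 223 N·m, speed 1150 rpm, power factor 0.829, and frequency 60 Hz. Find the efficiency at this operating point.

ω = 2π × 1150/60 = 120.4 rad/s; P_out = τω = 223 × 120.4 = 26849 W
P_in = √3·V_L·I_L·cosφ = 1.732 × 208 × 111 × 0.829 = 33150 W
η = P_out / P_in = 26849 / 33150 = 0.810 = 81.0%

81.0 %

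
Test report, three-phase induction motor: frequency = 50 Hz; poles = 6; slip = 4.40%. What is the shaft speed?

956 rpm

n_s = 120f/p = 120×50/6 = 1000 rpm
n = n_s(1 − s) = 1000 × (1 − 0.044) = 956 rpm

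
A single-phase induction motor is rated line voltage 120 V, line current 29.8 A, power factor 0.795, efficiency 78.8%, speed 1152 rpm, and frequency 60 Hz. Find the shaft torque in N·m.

P_in = V·I·cosφ = 120 × 29.8 × 0.795 = 2843 W
P_out = η·P_in = 0.788 × 2843 = 2240 W
n = 1152 rpm
ω = 2π×1152/60 = 120.6 rad/s
τ = P_out/ω = 2240/120.6 = 18.6 N·m

18.6 N·m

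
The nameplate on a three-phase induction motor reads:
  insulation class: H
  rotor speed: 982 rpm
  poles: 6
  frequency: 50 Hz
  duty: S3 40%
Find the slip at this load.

1.8 %

n_s = 120f/p = 120×50/6 = 1000 rpm
s = (n_s − n)/n_s = (1000 − 982)/1000 = 0.0180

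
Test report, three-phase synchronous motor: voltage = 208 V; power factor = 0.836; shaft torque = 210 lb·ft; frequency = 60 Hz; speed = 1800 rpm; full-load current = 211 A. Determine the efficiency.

τ = 210 lb·ft × 1.356 = 284.8 N·m
ω = 2π × 1800/60 = 188.5 rad/s; P_out = τω = 284.8 × 188.5 = 53685 W
P_in = √3·V_L·I_L·cosφ = 1.732 × 208 × 211 × 0.836 = 63548 W
η = P_out / P_in = 53685 / 63548 = 0.845 = 84.5%

84.5 %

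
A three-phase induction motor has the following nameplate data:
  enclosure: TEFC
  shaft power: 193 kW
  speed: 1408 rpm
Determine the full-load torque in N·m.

ω = 2π × 1408/60 = 147.4 rad/s
τ = P/ω = 193000/147.4 = 1310 N·m

1310 N·m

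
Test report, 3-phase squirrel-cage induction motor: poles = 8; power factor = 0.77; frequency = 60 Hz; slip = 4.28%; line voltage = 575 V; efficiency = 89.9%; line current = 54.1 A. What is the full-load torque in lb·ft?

P_in = √3·V·I·cosφ = 1.732 × 575 × 54.1 × 0.77 = 41486 W
P_out = η·P_in = 0.899 × 41486 = 37296 W
n_s = 120×60/8 = 900 rpm; n = 900×(1−0.0428) = 861 rpm
ω = 2π×861/60 = 90.16 rad/s
τ = P_out/ω = 37296/90.16 = 413.7 N·m
In lb·ft: 413.7/1.356 = 305 lb·ft

305 lb·ft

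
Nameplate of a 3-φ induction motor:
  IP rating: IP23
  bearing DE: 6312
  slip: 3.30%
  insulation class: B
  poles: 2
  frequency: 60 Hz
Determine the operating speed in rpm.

n_s = 120f/p = 120×60/2 = 3600 rpm
n = n_s(1 − s) = 3600 × (1 − 0.033) = 3481 rpm

3481 rpm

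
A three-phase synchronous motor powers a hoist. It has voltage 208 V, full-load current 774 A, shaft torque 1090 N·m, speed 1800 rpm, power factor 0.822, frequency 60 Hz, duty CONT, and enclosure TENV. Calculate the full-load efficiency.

ω = 2π × 1800/60 = 188.5 rad/s; P_out = τω = 1090 × 188.5 = 205465 W
P_in = √3·V_L·I_L·cosφ = 1.732 × 208 × 774 × 0.822 = 229205 W
η = P_out / P_in = 205465 / 229205 = 0.896 = 89.6%

89.6 %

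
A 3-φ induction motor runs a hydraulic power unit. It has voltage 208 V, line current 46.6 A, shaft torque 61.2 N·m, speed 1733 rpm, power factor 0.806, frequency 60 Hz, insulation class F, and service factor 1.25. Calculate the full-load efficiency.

82.1 %

ω = 2π × 1733/60 = 181.5 rad/s; P_out = τω = 61.2 × 181.5 = 11108 W
P_in = √3·V_L·I_L·cosφ = 1.732 × 208 × 46.6 × 0.806 = 13531 W
η = P_out / P_in = 11108 / 13531 = 0.821 = 82.1%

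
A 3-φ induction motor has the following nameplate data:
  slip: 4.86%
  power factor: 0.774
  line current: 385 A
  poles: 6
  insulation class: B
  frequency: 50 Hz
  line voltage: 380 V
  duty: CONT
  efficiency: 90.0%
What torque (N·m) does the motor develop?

P_in = √3·V·I·cosφ = 1.732 × 380 × 385 × 0.774 = 196125 W
P_out = η·P_in = 0.9 × 196125 = 176513 W
n_s = 120×50/6 = 1000 rpm; n = 1000×(1−0.0486) = 951 rpm
ω = 2π×951/60 = 99.59 rad/s
τ = P_out/ω = 176513/99.59 = 1770 N·m

1770 N·m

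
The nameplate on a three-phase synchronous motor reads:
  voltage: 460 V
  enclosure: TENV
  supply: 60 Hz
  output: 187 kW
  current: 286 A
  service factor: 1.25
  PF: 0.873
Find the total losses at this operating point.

11.9 kW

P_in = √3·V·I·cosφ = 1.732×460×286×0.873 = 198923 W
P_out = 187000 W
Losses = P_in − P_out = 198923 − 187000 = 11923 W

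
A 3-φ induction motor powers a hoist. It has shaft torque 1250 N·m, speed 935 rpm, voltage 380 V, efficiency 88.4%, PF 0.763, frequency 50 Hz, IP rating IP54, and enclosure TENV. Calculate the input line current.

276 A

ω = 2π×935/60 = 97.91 rad/s; P_out = τω = 1250 × 97.91 = 122388 W
P_in = P_out / η = 122388 / 0.884 = 138448 W
I_L = P_in / (√3·V_L·cosφ) = 138448 / (1.732 × 380 × 0.763) = 276 A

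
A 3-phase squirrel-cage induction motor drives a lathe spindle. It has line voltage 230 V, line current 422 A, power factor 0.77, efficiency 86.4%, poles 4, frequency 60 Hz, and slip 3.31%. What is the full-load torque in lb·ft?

453 lb·ft

P_in = √3·V·I·cosφ = 1.732 × 230 × 422 × 0.77 = 129443 W
P_out = η·P_in = 0.864 × 129443 = 111839 W
n_s = 120×60/4 = 1800 rpm; n = 1800×(1−0.0331) = 1740 rpm
ω = 2π×1740/60 = 182.2 rad/s
τ = P_out/ω = 111839/182.2 = 613.8 N·m
In lb·ft: 613.8/1.356 = 453 lb·ft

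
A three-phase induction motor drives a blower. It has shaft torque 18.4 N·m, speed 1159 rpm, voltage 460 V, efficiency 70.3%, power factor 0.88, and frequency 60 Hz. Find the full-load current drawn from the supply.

ω = 2π×1159/60 = 121.4 rad/s; P_out = τω = 18.4 × 121.4 = 2234 W
P_in = P_out / η = 2234 / 0.703 = 3178 W
I_L = P_in / (√3·V_L·cosφ) = 3178 / (1.732 × 460 × 0.88) = 4.53 A

4.53 A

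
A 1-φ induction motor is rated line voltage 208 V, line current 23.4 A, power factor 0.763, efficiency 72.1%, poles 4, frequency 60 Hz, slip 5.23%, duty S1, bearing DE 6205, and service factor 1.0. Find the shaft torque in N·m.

15 N·m

P_in = V·I·cosφ = 208 × 23.4 × 0.763 = 3714 W
P_out = η·P_in = 0.721 × 3714 = 2678 W
n_s = 120×60/4 = 1800 rpm; n = 1800×(1−0.0523) = 1706 rpm
ω = 2π×1706/60 = 178.7 rad/s
τ = P_out/ω = 2678/178.7 = 15 N·m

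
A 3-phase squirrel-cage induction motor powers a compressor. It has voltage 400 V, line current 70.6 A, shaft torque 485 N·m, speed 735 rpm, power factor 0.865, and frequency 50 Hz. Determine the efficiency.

ω = 2π × 735/60 = 76.97 rad/s; P_out = τω = 485 × 76.97 = 37330 W
P_in = √3·V_L·I_L·cosφ = 1.732 × 400 × 70.6 × 0.865 = 42309 W
η = P_out / P_in = 37330 / 42309 = 0.882 = 88.2%

88.2 %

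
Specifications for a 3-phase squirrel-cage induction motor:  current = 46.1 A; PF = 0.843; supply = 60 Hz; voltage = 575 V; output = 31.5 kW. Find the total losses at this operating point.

7.2 kW

P_in = √3·V·I·cosφ = 1.732×575×46.1×0.843 = 38703 W
P_out = 31500 W
Losses = P_in − P_out = 38703 − 31500 = 7203 W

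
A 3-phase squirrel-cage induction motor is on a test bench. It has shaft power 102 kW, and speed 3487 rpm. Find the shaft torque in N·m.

279 N·m

ω = 2π × 3487/60 = 365.2 rad/s
τ = P/ω = 102000/365.2 = 279 N·m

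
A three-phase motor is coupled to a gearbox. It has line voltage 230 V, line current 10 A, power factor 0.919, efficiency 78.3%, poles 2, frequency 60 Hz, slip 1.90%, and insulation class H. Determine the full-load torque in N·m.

P_in = √3·V·I·cosφ = 1.732 × 230 × 10 × 0.919 = 3661 W
P_out = η·P_in = 0.783 × 3661 = 2867 W
n_s = 120×60/2 = 3600 rpm; n = 3600×(1−0.019) = 3532 rpm
ω = 2π×3532/60 = 369.9 rad/s
τ = P_out/ω = 2867/369.9 = 7.75 N·m

7.75 N·m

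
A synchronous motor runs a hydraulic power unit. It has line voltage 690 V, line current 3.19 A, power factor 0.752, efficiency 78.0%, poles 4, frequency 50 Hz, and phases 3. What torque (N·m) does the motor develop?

14.2 N·m

P_in = √3·V·I·cosφ = 1.732 × 690 × 3.19 × 0.752 = 2867 W
P_out = η·P_in = 0.78 × 2867 = 2236 W
n = n_s = 120×50/4 = 1500 rpm (synchronous)
ω = 2π×1500/60 = 157.1 rad/s
τ = P_out/ω = 2236/157.1 = 14.2 N·m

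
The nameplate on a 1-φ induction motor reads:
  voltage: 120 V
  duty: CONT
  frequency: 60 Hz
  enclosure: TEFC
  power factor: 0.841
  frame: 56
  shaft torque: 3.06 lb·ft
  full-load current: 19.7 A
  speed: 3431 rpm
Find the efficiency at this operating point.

τ = 3.06 lb·ft × 1.356 = 4.149 N·m
ω = 2π × 3431/60 = 359.3 rad/s; P_out = τω = 4.149 × 359.3 = 1491 W
P_in = V·I·cosφ = 120 × 19.7 × 0.841 = 1988 W
η = P_out / P_in = 1491 / 1988 = 0.750 = 75.0%

75.0 %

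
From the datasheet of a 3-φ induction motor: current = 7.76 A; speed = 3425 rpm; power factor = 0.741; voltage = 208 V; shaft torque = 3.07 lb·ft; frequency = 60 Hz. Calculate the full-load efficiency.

72.1 %

τ = 3.07 lb·ft × 1.356 = 4.163 N·m
ω = 2π × 3425/60 = 358.7 rad/s; P_out = τω = 4.163 × 358.7 = 1493 W
P_in = √3·V_L·I_L·cosφ = 1.732 × 208 × 7.76 × 0.741 = 2072 W
η = P_out / P_in = 1493 / 2072 = 0.721 = 72.1%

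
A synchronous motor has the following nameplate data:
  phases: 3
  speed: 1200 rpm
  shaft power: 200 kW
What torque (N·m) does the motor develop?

ω = 2π × 1200/60 = 125.7 rad/s
τ = P/ω = 200000/125.7 = 1590 N·m

1590 N·m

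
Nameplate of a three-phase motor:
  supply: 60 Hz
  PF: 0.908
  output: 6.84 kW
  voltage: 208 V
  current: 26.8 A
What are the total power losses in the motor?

P_in = √3·V·I·cosφ = 1.732×208×26.8×0.908 = 8767 W
P_out = 6840 W
Losses = P_in − P_out = 8767 − 6840 = 1927 W

1930 W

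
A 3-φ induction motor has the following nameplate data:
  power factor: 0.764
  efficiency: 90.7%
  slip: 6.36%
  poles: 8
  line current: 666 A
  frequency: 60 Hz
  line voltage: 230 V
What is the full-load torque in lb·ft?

P_in = √3·V·I·cosφ = 1.732 × 230 × 666 × 0.764 = 202695 W
P_out = η·P_in = 0.907 × 202695 = 183844 W
n_s = 120×60/8 = 900 rpm; n = 900×(1−0.0636) = 843 rpm
ω = 2π×843/60 = 88.28 rad/s
τ = P_out/ω = 183844/88.28 = 2083 N·m
In lb·ft: 2083/1.356 = 1540 lb·ft

1540 lb·ft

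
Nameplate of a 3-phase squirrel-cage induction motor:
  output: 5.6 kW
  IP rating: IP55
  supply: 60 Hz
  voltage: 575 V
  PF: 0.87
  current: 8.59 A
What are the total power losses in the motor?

P_in = √3·V·I·cosφ = 1.732×575×8.59×0.87 = 7443 W
P_out = 5600 W
Losses = P_in − P_out = 7443 − 5600 = 1843 W

1.84 kW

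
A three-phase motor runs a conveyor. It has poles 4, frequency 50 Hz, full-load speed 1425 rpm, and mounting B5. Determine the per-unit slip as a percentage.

5.00 %

n_s = 120f/p = 120×50/4 = 1500 rpm
s = (n_s − n)/n_s = (1500 − 1425)/1500 = 0.0500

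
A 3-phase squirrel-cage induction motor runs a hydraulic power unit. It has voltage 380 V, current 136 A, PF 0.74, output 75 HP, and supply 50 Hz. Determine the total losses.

10.3 kW

P_in = √3·V·I·cosφ = 1.732×380×136×0.74 = 66237 W
P_out = 75×746 = 55950 W
Losses = P_in − P_out = 66237 − 55950 = 10287 W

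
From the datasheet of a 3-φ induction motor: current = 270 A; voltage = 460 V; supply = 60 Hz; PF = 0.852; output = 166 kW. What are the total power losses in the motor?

17.3 kW

P_in = √3·V·I·cosφ = 1.732×460×270×0.852 = 183277 W
P_out = 166000 W
Losses = P_in − P_out = 183277 − 166000 = 17277 W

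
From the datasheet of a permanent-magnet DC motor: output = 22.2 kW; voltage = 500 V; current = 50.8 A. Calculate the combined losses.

3200 W

P_in = V·I = 500×50.8 = 25400 W
P_out = 22200 W
Losses = P_in − P_out = 25400 − 22200 = 3200 W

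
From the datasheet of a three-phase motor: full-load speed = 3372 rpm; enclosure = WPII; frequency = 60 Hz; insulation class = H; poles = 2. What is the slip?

n_s = 120f/p = 120×60/2 = 3600 rpm
s = (n_s − n)/n_s = (3600 − 3372)/3600 = 0.0633

6.33 %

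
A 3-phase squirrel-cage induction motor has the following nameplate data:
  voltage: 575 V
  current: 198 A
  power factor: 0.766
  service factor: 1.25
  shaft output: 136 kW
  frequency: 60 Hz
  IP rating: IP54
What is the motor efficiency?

90.0 %

P_out = 136 kW = 136000 W
P_in = √3·V_L·I_L·cosφ = 1.732 × 575 × 198 × 0.766 = 151046 W
η = P_out / P_in = 136000 / 151046 = 0.900 = 90.0%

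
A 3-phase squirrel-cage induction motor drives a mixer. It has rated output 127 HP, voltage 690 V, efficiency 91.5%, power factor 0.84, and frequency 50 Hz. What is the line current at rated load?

P_out = 127 × 746 = 94742 W
P_in = P_out / η = 94742 / 0.915 = 103543 W
I_L = P_in / (√3·V_L·cosφ) = 103543 / (1.732 × 690 × 0.84) = 103 A

103 A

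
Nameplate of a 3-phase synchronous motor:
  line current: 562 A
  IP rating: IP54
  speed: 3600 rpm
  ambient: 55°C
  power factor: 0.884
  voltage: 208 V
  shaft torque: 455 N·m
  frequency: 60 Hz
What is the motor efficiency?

95.8 %

ω = 2π × 3600/60 = 377 rad/s; P_out = τω = 455 × 377 = 171535 W
P_in = √3·V_L·I_L·cosφ = 1.732 × 208 × 562 × 0.884 = 178978 W
η = P_out / P_in = 171535 / 178978 = 0.958 = 95.8%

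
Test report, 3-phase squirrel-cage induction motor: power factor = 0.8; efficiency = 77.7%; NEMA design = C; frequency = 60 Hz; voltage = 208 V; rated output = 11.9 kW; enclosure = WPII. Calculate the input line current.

P_out = 11.9 kW = 11900 W
P_in = P_out / η = 11900 / 0.777 = 15315 W
I_L = P_in / (√3·V_L·cosφ) = 15315 / (1.732 × 208 × 0.8) = 53.1 A

53.1 A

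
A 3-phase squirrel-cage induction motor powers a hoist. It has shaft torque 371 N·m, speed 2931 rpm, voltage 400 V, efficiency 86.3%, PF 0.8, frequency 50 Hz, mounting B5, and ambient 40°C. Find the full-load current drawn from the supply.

238 A

ω = 2π×2931/60 = 306.9 rad/s; P_out = τω = 371 × 306.9 = 113860 W
P_in = P_out / η = 113860 / 0.863 = 131935 W
I_L = P_in / (√3·V_L·cosφ) = 131935 / (1.732 × 400 × 0.8) = 238 A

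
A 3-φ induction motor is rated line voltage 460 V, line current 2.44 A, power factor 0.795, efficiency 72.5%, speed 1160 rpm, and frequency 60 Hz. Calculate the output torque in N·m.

P_in = √3·V·I·cosφ = 1.732 × 460 × 2.44 × 0.795 = 1545 W
P_out = η·P_in = 0.725 × 1545 = 1120 W
n = 1160 rpm
ω = 2π×1160/60 = 121.5 rad/s
τ = P_out/ω = 1120/121.5 = 9.22 N·m

9.22 N·m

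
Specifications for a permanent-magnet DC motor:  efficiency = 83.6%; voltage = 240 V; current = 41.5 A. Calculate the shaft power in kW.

8.33 kW

P_in = V·I = 240 × 41.5 = 9960 W
P_out = η·P_in = 0.836 × 9960 = 8327 W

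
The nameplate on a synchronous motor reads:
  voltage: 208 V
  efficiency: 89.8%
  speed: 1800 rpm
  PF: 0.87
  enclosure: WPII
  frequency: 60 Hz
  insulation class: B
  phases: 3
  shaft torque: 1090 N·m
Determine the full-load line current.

ω = 2π×1800/60 = 188.5 rad/s; P_out = τω = 1090 × 188.5 = 205465 W
P_in = P_out / η = 205465 / 0.898 = 228803 W
I_L = P_in / (√3·V_L·cosφ) = 228803 / (1.732 × 208 × 0.87) = 730 A

730 A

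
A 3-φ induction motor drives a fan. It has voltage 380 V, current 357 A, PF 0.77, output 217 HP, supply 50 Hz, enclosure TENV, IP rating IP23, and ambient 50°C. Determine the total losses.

P_in = √3·V·I·cosφ = 1.732×380×357×0.77 = 180922 W
P_out = 217×746 = 161882 W
Losses = P_in − P_out = 180922 − 161882 = 19040 W

19 kW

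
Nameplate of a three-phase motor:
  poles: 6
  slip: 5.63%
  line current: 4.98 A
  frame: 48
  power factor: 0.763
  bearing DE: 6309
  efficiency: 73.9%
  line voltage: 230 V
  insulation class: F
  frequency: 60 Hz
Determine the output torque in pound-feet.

6.96 lb·ft

P_in = √3·V·I·cosφ = 1.732 × 230 × 4.98 × 0.763 = 1514 W
P_out = η·P_in = 0.739 × 1514 = 1119 W
n_s = 120×60/6 = 1200 rpm; n = 1200×(1−0.0563) = 1132 rpm
ω = 2π×1132/60 = 118.5 rad/s
τ = P_out/ω = 1119/118.5 = 9.443 N·m
In lb·ft: 9.443/1.356 = 6.96 lb·ft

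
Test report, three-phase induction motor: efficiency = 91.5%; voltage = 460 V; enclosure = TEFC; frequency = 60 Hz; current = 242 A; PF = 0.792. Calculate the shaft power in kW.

P_in = √3·V·I·cosφ = 1.732 × 460 × 242 × 0.792 = 152703 W
P_out = η·P_in = 0.915 × 152703 = 139723 W

140 kW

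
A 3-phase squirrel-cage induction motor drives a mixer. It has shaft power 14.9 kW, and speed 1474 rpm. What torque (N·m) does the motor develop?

96.5 N·m

ω = 2π × 1474/60 = 154.4 rad/s
τ = P/ω = 14900/154.4 = 96.5 N·m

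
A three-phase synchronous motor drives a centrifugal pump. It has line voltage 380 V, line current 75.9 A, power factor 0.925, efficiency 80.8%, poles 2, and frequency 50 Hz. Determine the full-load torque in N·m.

P_in = √3·V·I·cosφ = 1.732 × 380 × 75.9 × 0.925 = 46208 W
P_out = η·P_in = 0.808 × 46208 = 37336 W
n = n_s = 120×50/2 = 3000 rpm (synchronous)
ω = 2π×3000/60 = 314.2 rad/s
τ = P_out/ω = 37336/314.2 = 119 N·m

119 N·m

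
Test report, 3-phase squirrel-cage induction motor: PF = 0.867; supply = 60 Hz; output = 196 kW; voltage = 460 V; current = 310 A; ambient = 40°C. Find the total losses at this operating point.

P_in = √3·V·I·cosφ = 1.732×460×310×0.867 = 214134 W
P_out = 196000 W
Losses = P_in − P_out = 214134 − 196000 = 18134 W

18.1 kW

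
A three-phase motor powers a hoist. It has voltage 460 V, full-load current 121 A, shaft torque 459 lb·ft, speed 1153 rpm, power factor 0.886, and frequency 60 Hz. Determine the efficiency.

τ = 459 lb·ft × 1.356 = 622.4 N·m
ω = 2π × 1153/60 = 120.7 rad/s; P_out = τω = 622.4 × 120.7 = 75124 W
P_in = √3·V_L·I_L·cosφ = 1.732 × 460 × 121 × 0.886 = 85413 W
η = P_out / P_in = 75124 / 85413 = 0.880 = 88.0%

88.0 %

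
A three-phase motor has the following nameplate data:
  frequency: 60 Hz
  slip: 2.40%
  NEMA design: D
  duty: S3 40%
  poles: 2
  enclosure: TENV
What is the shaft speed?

n_s = 120f/p = 120×60/2 = 3600 rpm
n = n_s(1 − s) = 3600 × (1 − 0.024) = 3514 rpm

3514 rpm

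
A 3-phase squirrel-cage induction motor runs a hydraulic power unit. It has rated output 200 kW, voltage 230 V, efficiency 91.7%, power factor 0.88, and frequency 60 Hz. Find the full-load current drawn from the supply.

P_out = 200 kW = 200000 W
P_in = P_out / η = 200000 / 0.917 = 218103 W
I_L = P_in / (√3·V_L·cosφ) = 218103 / (1.732 × 230 × 0.88) = 622 A

622 A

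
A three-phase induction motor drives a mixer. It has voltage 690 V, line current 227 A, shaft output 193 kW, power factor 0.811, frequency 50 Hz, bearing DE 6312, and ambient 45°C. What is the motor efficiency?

87.7 %

P_out = 193 kW = 193000 W
P_in = √3·V_L·I_L·cosφ = 1.732 × 690 × 227 × 0.811 = 220011 W
η = P_out / P_in = 193000 / 220011 = 0.877 = 87.7%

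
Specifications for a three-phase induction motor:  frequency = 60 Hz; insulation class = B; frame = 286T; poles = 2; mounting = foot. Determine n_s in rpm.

n_s = 120f/p = 120×60/2 = 3600 rpm

3600 rpm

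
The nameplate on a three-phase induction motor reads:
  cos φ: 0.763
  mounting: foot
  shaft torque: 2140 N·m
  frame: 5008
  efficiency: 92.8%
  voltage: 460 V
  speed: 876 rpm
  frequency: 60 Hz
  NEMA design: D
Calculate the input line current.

348 A

ω = 2π×876/60 = 91.73 rad/s; P_out = τω = 2140 × 91.73 = 196302 W
P_in = P_out / η = 196302 / 0.928 = 211532 W
I_L = P_in / (√3·V_L·cosφ) = 211532 / (1.732 × 460 × 0.763) = 348 A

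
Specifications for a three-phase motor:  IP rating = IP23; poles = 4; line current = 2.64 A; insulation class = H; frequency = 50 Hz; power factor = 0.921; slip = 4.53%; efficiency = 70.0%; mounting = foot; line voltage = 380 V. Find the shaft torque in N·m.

P_in = √3·V·I·cosφ = 1.732 × 380 × 2.64 × 0.921 = 1600 W
P_out = η·P_in = 0.7 × 1600 = 1120 W
n_s = 120×50/4 = 1500 rpm; n = 1500×(1−0.0453) = 1432 rpm
ω = 2π×1432/60 = 150 rad/s
τ = P_out/ω = 1120/150 = 7.47 N·m

7.47 N·m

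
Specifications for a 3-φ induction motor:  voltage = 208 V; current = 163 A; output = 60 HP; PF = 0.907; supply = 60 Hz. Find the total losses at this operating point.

8.5 kW

P_in = √3·V·I·cosφ = 1.732×208×163×0.907 = 53261 W
P_out = 60×746 = 44760 W
Losses = P_in − P_out = 53261 − 44760 = 8501 W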